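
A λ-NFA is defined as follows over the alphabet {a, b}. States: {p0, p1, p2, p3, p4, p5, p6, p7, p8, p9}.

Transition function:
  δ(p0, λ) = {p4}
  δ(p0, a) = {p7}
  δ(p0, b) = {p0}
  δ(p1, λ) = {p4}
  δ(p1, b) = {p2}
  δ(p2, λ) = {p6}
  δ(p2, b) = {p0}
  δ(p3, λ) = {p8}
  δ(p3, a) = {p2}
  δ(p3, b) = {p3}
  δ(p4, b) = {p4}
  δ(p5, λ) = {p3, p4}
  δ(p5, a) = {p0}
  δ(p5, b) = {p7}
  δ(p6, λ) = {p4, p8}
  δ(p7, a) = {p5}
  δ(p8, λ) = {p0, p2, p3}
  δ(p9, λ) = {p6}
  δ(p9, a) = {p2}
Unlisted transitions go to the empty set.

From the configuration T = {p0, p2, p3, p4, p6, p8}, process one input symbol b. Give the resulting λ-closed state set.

{p0, p2, p3, p4, p6, p8}

p0 on b → {p0}.
p2 on b → {p0}.
p3 on b → {p3}.
p4 on b → {p4}.
No b-transition from p6, p8.
Union after reading b: {p0, p3, p4}.
Now take the λ-closure:
From p3 via λ: add p8.
From p8 via λ: add p2.
From p2 via λ: add p6.
No new states can be added; the closed set is {p0, p2, p3, p4, p6, p8}.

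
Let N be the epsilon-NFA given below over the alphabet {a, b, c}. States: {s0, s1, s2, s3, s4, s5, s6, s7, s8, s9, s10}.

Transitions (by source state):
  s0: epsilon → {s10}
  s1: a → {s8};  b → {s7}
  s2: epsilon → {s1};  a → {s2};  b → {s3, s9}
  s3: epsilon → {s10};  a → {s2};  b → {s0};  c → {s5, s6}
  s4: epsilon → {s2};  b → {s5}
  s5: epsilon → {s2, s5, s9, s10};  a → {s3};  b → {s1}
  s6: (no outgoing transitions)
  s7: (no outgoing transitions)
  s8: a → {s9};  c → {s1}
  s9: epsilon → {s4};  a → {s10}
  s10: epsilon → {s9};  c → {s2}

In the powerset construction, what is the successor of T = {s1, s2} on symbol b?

s1 on b → {s7}.
s2 on b → {s3, s9}.
Union after reading b: {s3, s7, s9}.
Now take the epsilon-closure:
From s3 via epsilon: add s10.
From s9 via epsilon: add s4.
From s4 via epsilon: add s2.
From s2 via epsilon: add s1.
No new states can be added; the closed set is {s1, s2, s3, s4, s7, s9, s10}.

{s1, s2, s3, s4, s7, s9, s10}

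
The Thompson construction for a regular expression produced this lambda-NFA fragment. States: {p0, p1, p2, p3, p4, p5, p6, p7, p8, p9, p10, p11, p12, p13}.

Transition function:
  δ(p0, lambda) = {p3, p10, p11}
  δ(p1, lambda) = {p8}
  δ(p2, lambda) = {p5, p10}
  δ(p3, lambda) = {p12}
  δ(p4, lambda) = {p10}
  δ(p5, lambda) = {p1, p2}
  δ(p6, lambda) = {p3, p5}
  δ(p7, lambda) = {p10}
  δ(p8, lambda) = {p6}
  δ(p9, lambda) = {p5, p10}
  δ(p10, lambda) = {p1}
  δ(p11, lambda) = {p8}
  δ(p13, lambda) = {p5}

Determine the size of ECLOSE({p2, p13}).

Start with {p2, p13}.
From p2 via lambda: add p5, p10.
From p5 via lambda: add p1.
From p1 via lambda: add p8.
From p8 via lambda: add p6.
From p6 via lambda: add p3.
From p3 via lambda: add p12.
lambda-closure = {p1, p2, p3, p5, p6, p8, p10, p12, p13}, which has 9 states.

9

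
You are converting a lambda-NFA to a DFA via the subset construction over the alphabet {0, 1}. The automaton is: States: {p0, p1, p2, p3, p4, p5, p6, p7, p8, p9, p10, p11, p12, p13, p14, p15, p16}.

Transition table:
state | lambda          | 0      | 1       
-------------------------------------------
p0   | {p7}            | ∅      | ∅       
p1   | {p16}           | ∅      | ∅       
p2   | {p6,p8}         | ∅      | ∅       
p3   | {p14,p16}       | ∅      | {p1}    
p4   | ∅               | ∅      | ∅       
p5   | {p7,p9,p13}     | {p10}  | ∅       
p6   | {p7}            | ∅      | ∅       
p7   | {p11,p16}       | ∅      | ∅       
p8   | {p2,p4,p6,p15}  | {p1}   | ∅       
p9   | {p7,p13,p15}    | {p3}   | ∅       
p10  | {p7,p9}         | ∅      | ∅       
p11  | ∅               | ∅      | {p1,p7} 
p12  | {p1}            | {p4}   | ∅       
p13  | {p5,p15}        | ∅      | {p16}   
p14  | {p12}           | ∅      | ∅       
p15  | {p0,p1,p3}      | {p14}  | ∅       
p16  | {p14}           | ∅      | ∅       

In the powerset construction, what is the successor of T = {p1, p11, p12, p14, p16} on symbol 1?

p11 on 1 → {p1, p7}.
No 1-transition from p1, p12, p14, p16.
Union after reading 1: {p1, p7}.
Now take the lambda-closure:
From p1 via lambda: add p16.
From p7 via lambda: add p11.
From p16 via lambda: add p14.
From p14 via lambda: add p12.
No new states can be added; the closed set is {p1, p7, p11, p12, p14, p16}.

{p1, p7, p11, p12, p14, p16}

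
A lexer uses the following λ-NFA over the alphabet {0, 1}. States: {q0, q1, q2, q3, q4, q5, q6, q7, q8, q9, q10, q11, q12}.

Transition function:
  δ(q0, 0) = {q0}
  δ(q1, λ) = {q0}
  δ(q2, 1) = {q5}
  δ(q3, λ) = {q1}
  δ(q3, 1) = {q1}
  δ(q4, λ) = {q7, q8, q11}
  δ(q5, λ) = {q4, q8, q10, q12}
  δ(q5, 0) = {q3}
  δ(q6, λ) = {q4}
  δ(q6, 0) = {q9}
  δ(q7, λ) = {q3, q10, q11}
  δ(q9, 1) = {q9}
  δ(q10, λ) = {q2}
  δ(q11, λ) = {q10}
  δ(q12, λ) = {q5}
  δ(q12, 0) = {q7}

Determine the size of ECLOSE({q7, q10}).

7

Start with {q7, q10}.
From q7 via λ: add q3, q11.
From q10 via λ: add q2.
From q3 via λ: add q1.
From q1 via λ: add q0.
λ-closure = {q0, q1, q2, q3, q7, q10, q11}, which has 7 states.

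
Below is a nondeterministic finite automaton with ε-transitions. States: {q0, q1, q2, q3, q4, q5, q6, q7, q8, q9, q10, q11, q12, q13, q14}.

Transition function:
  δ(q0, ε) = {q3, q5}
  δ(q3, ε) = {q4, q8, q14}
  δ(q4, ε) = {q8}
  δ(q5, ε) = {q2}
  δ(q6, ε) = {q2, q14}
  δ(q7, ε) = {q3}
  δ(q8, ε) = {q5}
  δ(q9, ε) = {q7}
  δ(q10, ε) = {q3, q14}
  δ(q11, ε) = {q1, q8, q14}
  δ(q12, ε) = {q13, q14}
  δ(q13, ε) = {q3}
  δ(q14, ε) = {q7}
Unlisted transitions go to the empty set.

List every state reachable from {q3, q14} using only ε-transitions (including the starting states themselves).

Start with {q3, q14}.
From q3 via ε: add q4, q8.
From q14 via ε: add q7.
From q8 via ε: add q5.
From q5 via ε: add q2.
No new states can be added; the closed set is {q2, q3, q4, q5, q7, q8, q14}.

{q2, q3, q4, q5, q7, q8, q14}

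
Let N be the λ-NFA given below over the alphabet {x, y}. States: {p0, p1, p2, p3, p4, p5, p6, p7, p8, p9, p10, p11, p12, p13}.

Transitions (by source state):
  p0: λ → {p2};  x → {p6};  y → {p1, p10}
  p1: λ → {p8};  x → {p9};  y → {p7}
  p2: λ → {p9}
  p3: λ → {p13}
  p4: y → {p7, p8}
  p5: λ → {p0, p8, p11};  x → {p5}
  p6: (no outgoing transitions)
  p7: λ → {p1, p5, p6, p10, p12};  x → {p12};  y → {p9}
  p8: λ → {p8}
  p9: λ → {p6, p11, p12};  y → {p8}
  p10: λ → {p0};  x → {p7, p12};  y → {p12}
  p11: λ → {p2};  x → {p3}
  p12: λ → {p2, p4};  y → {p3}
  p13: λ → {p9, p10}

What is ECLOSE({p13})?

Start with {p13}.
From p13 via λ: add p9, p10.
From p9 via λ: add p6, p11, p12.
From p10 via λ: add p0.
From p0 via λ: add p2.
From p12 via λ: add p4.
No new states can be added; the closed set is {p0, p2, p4, p6, p9, p10, p11, p12, p13}.

{p0, p2, p4, p6, p9, p10, p11, p12, p13}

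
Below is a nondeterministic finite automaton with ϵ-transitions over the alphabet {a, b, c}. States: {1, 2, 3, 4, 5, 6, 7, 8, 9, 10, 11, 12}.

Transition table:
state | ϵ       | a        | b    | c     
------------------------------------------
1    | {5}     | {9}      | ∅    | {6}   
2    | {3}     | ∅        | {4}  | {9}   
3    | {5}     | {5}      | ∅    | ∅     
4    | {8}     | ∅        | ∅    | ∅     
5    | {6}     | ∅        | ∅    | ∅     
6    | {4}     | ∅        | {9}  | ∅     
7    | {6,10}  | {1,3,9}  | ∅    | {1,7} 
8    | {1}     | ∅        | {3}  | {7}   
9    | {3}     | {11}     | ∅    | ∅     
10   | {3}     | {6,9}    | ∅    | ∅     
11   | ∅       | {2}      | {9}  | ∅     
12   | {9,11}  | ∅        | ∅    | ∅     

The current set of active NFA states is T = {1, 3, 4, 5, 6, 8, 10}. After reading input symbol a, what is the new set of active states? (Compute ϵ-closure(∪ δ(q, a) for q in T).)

{1, 3, 4, 5, 6, 8, 9}

1 on a → {9}.
3 on a → {5}.
10 on a → {6, 9}.
No a-transition from 4, 5, 6, 8.
Union after reading a: {5, 6, 9}.
Now take the ϵ-closure:
From 6 via ϵ: add 4.
From 9 via ϵ: add 3.
From 4 via ϵ: add 8.
From 8 via ϵ: add 1.
No new states can be added; the closed set is {1, 3, 4, 5, 6, 8, 9}.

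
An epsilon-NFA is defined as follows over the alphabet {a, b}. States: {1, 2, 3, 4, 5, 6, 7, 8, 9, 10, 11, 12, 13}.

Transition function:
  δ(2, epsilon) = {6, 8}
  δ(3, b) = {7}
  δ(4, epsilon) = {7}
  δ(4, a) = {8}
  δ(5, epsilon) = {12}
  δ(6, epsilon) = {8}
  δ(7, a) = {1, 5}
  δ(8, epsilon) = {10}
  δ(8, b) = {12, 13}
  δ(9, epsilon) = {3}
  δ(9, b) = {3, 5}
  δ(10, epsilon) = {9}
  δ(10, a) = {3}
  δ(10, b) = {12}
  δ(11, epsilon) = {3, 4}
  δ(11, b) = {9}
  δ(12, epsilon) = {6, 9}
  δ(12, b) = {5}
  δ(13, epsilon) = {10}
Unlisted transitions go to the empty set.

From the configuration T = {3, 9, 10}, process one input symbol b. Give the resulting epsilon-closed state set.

{3, 5, 6, 7, 8, 9, 10, 12}

3 on b → {7}.
9 on b → {3, 5}.
10 on b → {12}.
Union after reading b: {3, 5, 7, 12}.
Now take the epsilon-closure:
From 12 via epsilon: add 6, 9.
From 6 via epsilon: add 8.
From 8 via epsilon: add 10.
No new states can be added; the closed set is {3, 5, 6, 7, 8, 9, 10, 12}.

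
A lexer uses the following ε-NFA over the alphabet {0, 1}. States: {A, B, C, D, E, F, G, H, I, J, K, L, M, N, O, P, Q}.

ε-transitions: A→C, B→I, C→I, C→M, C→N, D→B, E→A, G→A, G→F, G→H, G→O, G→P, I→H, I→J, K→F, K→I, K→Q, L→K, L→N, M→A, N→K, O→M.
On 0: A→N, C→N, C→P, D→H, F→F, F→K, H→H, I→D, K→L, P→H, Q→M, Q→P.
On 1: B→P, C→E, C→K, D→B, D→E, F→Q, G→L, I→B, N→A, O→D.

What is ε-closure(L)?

{F, H, I, J, K, L, N, Q}

Start with {L}.
From L via ε: add K, N.
From K via ε: add F, I, Q.
From I via ε: add H, J.
No new states can be added; the closed set is {F, H, I, J, K, L, N, Q}.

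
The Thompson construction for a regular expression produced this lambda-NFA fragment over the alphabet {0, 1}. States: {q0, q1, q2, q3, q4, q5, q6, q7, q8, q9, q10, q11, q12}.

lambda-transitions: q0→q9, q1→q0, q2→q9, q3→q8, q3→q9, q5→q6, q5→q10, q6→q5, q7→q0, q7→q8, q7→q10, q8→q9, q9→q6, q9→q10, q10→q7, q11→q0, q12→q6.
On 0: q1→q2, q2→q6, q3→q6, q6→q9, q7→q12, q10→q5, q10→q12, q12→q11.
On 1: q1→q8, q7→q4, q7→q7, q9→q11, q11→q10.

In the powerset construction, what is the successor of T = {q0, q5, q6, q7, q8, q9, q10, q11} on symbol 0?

q6 on 0 → {q9}.
q7 on 0 → {q12}.
q10 on 0 → {q5, q12}.
No 0-transition from q0, q5, q8, q9, q11.
Union after reading 0: {q5, q9, q12}.
Now take the lambda-closure:
From q5 via lambda: add q6, q10.
From q10 via lambda: add q7.
From q7 via lambda: add q0, q8.
No new states can be added; the closed set is {q0, q5, q6, q7, q8, q9, q10, q12}.

{q0, q5, q6, q7, q8, q9, q10, q12}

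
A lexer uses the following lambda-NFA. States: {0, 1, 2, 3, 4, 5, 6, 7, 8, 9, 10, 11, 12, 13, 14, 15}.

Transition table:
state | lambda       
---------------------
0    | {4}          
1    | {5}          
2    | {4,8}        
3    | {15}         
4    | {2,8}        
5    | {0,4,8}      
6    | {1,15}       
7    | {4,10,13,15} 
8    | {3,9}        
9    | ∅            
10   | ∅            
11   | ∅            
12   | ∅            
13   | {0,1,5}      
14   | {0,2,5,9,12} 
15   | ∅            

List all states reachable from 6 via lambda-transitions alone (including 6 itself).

Start with {6}.
From 6 via lambda: add 1, 15.
From 1 via lambda: add 5.
From 5 via lambda: add 0, 4, 8.
From 4 via lambda: add 2.
From 8 via lambda: add 3, 9.
No new states can be added; the closed set is {0, 1, 2, 3, 4, 5, 6, 8, 9, 15}.

{0, 1, 2, 3, 4, 5, 6, 8, 9, 15}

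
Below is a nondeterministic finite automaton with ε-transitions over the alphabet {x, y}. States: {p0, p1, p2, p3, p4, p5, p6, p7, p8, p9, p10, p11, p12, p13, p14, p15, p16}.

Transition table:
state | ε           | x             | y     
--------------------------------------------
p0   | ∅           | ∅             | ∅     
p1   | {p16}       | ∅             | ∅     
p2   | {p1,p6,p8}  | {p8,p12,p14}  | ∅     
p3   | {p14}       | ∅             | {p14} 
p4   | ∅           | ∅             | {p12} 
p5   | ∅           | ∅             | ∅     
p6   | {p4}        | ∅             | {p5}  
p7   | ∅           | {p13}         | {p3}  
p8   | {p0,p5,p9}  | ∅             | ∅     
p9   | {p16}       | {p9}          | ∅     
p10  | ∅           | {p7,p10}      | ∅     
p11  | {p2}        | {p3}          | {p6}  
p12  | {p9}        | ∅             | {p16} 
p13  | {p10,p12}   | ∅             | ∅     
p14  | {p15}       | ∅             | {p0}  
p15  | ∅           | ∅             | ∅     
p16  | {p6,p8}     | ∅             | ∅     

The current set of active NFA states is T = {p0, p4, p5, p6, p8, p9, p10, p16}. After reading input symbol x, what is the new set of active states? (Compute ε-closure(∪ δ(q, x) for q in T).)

p9 on x → {p9}.
p10 on x → {p7, p10}.
No x-transition from p0, p4, p5, p6, p8, p16.
Union after reading x: {p7, p9, p10}.
Now take the ε-closure:
From p9 via ε: add p16.
From p16 via ε: add p6, p8.
From p6 via ε: add p4.
From p8 via ε: add p0, p5.
No new states can be added; the closed set is {p0, p4, p5, p6, p7, p8, p9, p10, p16}.

{p0, p4, p5, p6, p7, p8, p9, p10, p16}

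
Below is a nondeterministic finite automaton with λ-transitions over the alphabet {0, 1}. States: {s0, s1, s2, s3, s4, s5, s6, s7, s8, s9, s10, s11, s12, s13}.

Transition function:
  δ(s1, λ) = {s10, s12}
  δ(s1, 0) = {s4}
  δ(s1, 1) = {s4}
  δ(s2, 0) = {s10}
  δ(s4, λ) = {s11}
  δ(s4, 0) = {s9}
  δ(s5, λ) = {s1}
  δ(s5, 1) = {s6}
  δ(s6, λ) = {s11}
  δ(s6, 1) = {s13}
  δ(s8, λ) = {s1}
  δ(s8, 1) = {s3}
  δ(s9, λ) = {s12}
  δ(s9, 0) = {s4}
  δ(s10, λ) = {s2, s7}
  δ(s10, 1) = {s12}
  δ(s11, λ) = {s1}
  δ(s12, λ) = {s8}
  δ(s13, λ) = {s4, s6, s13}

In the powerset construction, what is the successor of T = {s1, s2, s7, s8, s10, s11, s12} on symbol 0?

s1 on 0 → {s4}.
s2 on 0 → {s10}.
No 0-transition from s7, s8, s10, s11, s12.
Union after reading 0: {s4, s10}.
Now take the λ-closure:
From s4 via λ: add s11.
From s10 via λ: add s2, s7.
From s11 via λ: add s1.
From s1 via λ: add s12.
From s12 via λ: add s8.
No new states can be added; the closed set is {s1, s2, s4, s7, s8, s10, s11, s12}.

{s1, s2, s4, s7, s8, s10, s11, s12}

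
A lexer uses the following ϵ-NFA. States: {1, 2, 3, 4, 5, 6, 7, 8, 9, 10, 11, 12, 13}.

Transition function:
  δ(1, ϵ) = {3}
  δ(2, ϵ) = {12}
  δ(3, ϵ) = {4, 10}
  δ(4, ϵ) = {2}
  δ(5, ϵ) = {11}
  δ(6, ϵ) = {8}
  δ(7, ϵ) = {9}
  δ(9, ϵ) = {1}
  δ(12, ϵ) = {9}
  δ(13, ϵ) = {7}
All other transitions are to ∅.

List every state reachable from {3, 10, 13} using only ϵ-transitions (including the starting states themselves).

Start with {3, 10, 13}.
From 3 via ϵ: add 4.
From 13 via ϵ: add 7.
From 4 via ϵ: add 2.
From 7 via ϵ: add 9.
From 2 via ϵ: add 12.
From 9 via ϵ: add 1.
No new states can be added; the closed set is {1, 2, 3, 4, 7, 9, 10, 12, 13}.

{1, 2, 3, 4, 7, 9, 10, 12, 13}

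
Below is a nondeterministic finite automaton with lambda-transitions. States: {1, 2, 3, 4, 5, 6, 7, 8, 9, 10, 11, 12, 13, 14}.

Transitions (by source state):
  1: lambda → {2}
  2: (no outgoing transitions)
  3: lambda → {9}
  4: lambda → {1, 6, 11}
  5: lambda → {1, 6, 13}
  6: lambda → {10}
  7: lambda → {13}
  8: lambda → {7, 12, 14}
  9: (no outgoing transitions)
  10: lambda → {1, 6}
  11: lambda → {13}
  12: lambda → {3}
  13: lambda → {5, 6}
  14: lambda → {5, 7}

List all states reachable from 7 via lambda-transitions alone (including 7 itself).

{1, 2, 5, 6, 7, 10, 13}

Start with {7}.
From 7 via lambda: add 13.
From 13 via lambda: add 5, 6.
From 5 via lambda: add 1.
From 6 via lambda: add 10.
From 1 via lambda: add 2.
No new states can be added; the closed set is {1, 2, 5, 6, 7, 10, 13}.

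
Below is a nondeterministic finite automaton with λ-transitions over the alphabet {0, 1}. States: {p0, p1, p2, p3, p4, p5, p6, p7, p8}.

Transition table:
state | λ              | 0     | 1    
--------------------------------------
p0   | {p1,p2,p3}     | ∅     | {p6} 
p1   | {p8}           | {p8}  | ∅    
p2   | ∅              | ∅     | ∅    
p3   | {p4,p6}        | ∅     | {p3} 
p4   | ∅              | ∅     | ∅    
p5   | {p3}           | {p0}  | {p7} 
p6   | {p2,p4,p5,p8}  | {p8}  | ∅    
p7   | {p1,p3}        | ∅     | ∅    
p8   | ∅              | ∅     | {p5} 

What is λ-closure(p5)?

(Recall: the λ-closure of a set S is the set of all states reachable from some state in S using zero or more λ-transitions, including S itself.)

{p2, p3, p4, p5, p6, p8}

Start with {p5}.
From p5 via λ: add p3.
From p3 via λ: add p4, p6.
From p6 via λ: add p2, p8.
No new states can be added; the closed set is {p2, p3, p4, p5, p6, p8}.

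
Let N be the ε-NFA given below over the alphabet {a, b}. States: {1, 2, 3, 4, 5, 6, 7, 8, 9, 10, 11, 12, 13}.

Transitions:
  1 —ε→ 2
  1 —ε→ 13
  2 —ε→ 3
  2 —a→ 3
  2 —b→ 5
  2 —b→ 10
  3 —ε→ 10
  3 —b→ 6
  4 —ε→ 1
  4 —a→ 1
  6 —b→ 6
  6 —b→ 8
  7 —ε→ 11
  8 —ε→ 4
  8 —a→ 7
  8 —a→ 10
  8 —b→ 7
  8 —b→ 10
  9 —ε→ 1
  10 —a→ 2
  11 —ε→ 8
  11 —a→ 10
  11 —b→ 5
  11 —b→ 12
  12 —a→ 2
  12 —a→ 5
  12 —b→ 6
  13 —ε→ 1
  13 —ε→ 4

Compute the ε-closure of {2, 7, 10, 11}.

Start with {2, 7, 10, 11}.
From 2 via ε: add 3.
From 11 via ε: add 8.
From 8 via ε: add 4.
From 4 via ε: add 1.
From 1 via ε: add 13.
No new states can be added; the closed set is {1, 2, 3, 4, 7, 8, 10, 11, 13}.

{1, 2, 3, 4, 7, 8, 10, 11, 13}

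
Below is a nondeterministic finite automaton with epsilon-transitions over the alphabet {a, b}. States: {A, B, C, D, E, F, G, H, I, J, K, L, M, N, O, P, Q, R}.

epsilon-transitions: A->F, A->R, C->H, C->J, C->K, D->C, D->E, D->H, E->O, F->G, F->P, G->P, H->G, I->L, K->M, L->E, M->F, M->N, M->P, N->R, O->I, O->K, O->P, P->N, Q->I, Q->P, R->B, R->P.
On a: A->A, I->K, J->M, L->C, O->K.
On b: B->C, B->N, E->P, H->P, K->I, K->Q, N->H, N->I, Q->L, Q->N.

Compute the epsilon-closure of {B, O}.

{B, E, F, G, I, K, L, M, N, O, P, R}

Start with {B, O}.
From O via epsilon: add I, K, P.
From I via epsilon: add L.
From K via epsilon: add M.
From P via epsilon: add N.
From L via epsilon: add E.
From M via epsilon: add F.
From N via epsilon: add R.
From F via epsilon: add G.
No new states can be added; the closed set is {B, E, F, G, I, K, L, M, N, O, P, R}.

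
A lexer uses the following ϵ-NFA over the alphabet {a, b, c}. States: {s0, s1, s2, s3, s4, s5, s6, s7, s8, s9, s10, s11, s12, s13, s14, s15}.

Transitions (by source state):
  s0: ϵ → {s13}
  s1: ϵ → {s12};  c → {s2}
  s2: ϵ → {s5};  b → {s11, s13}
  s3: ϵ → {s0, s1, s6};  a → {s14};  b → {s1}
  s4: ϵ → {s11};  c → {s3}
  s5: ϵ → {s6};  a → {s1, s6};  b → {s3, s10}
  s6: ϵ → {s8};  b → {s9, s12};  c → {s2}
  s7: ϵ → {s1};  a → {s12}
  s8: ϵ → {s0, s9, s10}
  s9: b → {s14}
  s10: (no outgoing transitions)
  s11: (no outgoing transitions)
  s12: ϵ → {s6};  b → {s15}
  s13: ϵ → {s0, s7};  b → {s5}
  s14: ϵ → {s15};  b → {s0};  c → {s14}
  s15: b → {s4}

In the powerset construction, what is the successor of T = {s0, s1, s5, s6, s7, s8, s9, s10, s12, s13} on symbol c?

s1 on c → {s2}.
s6 on c → {s2}.
No c-transition from s0, s5, s7, s8, s9, s10, s12, s13.
Union after reading c: {s2}.
Now take the ϵ-closure:
From s2 via ϵ: add s5.
From s5 via ϵ: add s6.
From s6 via ϵ: add s8.
From s8 via ϵ: add s0, s9, s10.
From s0 via ϵ: add s13.
From s13 via ϵ: add s7.
From s7 via ϵ: add s1.
From s1 via ϵ: add s12.
No new states can be added; the closed set is {s0, s1, s2, s5, s6, s7, s8, s9, s10, s12, s13}.

{s0, s1, s2, s5, s6, s7, s8, s9, s10, s12, s13}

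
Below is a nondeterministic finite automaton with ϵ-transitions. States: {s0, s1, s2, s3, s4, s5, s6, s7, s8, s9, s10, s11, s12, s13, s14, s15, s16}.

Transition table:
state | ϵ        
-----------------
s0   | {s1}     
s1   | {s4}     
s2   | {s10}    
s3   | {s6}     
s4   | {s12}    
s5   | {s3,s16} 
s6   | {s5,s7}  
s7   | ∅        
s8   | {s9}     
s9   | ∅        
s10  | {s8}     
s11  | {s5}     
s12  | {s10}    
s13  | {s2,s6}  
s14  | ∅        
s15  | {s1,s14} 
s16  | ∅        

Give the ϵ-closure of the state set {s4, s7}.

{s4, s7, s8, s9, s10, s12}

Start with {s4, s7}.
From s4 via ϵ: add s12.
From s12 via ϵ: add s10.
From s10 via ϵ: add s8.
From s8 via ϵ: add s9.
No new states can be added; the closed set is {s4, s7, s8, s9, s10, s12}.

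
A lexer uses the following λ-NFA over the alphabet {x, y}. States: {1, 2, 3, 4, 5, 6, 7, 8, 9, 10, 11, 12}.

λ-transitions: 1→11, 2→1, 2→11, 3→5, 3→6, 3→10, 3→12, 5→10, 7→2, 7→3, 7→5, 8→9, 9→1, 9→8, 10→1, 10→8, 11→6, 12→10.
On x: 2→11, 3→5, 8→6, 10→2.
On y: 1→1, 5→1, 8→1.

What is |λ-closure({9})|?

5

Start with {9}.
From 9 via λ: add 1, 8.
From 1 via λ: add 11.
From 11 via λ: add 6.
λ-closure = {1, 6, 8, 9, 11}, which has 5 states.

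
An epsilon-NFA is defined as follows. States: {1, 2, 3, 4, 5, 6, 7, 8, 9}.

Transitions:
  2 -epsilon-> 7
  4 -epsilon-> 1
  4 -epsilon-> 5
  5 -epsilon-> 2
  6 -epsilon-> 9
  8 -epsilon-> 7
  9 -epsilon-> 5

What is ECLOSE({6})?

Start with {6}.
From 6 via epsilon: add 9.
From 9 via epsilon: add 5.
From 5 via epsilon: add 2.
From 2 via epsilon: add 7.
No new states can be added; the closed set is {2, 5, 6, 7, 9}.

{2, 5, 6, 7, 9}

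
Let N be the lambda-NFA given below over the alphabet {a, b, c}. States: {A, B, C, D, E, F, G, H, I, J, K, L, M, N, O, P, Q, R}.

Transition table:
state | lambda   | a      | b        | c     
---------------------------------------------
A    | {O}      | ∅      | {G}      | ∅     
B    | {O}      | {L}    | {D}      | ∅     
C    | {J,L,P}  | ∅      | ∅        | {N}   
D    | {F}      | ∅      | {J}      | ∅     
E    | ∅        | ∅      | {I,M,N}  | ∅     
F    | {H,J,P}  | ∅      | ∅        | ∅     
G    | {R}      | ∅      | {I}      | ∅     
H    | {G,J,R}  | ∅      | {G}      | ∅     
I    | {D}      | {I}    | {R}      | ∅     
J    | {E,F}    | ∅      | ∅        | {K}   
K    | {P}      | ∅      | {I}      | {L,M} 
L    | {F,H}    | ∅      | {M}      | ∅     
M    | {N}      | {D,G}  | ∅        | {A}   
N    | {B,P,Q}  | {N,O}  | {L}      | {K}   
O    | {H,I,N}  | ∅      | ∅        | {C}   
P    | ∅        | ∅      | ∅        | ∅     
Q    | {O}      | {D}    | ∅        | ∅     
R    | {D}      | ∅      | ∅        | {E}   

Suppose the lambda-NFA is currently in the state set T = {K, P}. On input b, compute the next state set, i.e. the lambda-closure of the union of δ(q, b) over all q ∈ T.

K on b → {I}.
No b-transition from P.
Union after reading b: {I}.
Now take the lambda-closure:
From I via lambda: add D.
From D via lambda: add F.
From F via lambda: add H, J, P.
From H via lambda: add G, R.
From J via lambda: add E.
No new states can be added; the closed set is {D, E, F, G, H, I, J, P, R}.

{D, E, F, G, H, I, J, P, R}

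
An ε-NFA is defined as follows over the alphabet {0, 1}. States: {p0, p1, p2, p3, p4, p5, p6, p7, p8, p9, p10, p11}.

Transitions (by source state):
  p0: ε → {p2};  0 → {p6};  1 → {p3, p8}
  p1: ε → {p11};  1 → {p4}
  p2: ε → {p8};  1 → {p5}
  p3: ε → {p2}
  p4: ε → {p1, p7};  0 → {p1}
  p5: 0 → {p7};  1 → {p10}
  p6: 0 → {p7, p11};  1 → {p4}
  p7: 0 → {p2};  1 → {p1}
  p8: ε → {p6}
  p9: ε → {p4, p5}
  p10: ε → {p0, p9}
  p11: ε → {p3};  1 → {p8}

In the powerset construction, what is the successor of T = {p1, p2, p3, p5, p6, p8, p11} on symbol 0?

p5 on 0 → {p7}.
p6 on 0 → {p7, p11}.
No 0-transition from p1, p2, p3, p8, p11.
Union after reading 0: {p7, p11}.
Now take the ε-closure:
From p11 via ε: add p3.
From p3 via ε: add p2.
From p2 via ε: add p8.
From p8 via ε: add p6.
No new states can be added; the closed set is {p2, p3, p6, p7, p8, p11}.

{p2, p3, p6, p7, p8, p11}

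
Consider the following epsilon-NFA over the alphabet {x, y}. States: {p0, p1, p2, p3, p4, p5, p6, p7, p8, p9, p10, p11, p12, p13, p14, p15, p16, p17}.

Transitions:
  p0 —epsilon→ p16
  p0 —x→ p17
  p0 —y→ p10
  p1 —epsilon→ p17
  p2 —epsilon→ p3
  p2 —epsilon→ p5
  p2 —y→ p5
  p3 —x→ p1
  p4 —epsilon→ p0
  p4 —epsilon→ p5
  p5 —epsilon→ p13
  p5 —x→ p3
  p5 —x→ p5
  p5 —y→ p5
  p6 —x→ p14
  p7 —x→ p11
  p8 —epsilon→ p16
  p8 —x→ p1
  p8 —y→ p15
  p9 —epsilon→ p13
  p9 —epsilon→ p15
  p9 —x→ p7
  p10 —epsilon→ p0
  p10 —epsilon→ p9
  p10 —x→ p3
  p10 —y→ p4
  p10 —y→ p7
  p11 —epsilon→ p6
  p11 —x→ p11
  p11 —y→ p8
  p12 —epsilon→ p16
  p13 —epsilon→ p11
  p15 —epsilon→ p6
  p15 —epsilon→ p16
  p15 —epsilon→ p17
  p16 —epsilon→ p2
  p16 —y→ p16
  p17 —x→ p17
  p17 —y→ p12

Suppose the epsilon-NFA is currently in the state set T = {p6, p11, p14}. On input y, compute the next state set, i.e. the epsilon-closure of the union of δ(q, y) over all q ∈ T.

p11 on y → {p8}.
No y-transition from p6, p14.
Union after reading y: {p8}.
Now take the epsilon-closure:
From p8 via epsilon: add p16.
From p16 via epsilon: add p2.
From p2 via epsilon: add p3, p5.
From p5 via epsilon: add p13.
From p13 via epsilon: add p11.
From p11 via epsilon: add p6.
No new states can be added; the closed set is {p2, p3, p5, p6, p8, p11, p13, p16}.

{p2, p3, p5, p6, p8, p11, p13, p16}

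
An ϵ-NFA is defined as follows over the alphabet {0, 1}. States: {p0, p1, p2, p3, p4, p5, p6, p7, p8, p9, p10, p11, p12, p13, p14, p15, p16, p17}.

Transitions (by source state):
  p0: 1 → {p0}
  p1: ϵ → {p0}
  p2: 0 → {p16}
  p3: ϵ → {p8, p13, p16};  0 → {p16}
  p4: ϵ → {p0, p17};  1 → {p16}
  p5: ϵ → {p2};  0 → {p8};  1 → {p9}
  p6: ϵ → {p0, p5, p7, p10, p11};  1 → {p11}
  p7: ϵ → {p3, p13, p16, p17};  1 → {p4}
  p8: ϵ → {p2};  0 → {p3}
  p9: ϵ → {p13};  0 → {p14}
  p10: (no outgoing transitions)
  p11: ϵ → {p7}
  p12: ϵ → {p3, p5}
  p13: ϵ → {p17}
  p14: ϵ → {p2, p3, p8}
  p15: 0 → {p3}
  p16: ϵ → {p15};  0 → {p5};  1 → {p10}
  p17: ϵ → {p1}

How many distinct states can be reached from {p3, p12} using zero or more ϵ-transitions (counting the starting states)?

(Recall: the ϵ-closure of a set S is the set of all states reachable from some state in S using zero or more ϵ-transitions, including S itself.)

11

Start with {p3, p12}.
From p3 via ϵ: add p8, p13, p16.
From p12 via ϵ: add p5.
From p5 via ϵ: add p2.
From p13 via ϵ: add p17.
From p16 via ϵ: add p15.
From p17 via ϵ: add p1.
From p1 via ϵ: add p0.
ϵ-closure = {p0, p1, p2, p3, p5, p8, p12, p13, p15, p16, p17}, which has 11 states.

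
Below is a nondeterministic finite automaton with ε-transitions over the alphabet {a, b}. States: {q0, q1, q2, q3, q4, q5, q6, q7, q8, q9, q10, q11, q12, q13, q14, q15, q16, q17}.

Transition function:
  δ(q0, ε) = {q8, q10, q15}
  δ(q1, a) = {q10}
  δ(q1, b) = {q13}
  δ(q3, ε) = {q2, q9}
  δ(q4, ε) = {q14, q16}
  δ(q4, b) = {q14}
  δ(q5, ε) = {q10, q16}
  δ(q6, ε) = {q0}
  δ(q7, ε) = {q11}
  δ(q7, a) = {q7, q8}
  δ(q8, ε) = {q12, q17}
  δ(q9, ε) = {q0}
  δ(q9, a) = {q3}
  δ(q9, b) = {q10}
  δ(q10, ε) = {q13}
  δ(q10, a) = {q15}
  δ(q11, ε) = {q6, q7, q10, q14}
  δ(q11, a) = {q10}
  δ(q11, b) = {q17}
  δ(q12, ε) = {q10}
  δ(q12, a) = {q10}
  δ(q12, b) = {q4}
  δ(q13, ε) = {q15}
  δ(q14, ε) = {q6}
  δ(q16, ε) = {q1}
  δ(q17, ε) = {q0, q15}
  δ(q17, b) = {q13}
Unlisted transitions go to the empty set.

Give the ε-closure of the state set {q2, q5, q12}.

Start with {q2, q5, q12}.
From q5 via ε: add q10, q16.
From q10 via ε: add q13.
From q16 via ε: add q1.
From q13 via ε: add q15.
No new states can be added; the closed set is {q1, q2, q5, q10, q12, q13, q15, q16}.

{q1, q2, q5, q10, q12, q13, q15, q16}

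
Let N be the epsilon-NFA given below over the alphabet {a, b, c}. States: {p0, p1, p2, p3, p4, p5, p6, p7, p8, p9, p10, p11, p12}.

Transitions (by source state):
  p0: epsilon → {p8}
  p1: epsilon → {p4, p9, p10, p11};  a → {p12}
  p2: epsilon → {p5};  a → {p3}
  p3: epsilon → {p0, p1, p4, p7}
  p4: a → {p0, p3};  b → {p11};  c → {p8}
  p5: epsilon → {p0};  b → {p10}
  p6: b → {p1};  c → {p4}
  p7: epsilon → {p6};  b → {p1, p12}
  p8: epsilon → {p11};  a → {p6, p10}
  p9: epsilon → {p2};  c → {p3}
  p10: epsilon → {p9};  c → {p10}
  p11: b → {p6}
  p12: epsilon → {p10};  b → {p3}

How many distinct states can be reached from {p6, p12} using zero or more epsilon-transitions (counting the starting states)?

Start with {p6, p12}.
From p12 via epsilon: add p10.
From p10 via epsilon: add p9.
From p9 via epsilon: add p2.
From p2 via epsilon: add p5.
From p5 via epsilon: add p0.
From p0 via epsilon: add p8.
From p8 via epsilon: add p11.
epsilon-closure = {p0, p2, p5, p6, p8, p9, p10, p11, p12}, which has 9 states.

9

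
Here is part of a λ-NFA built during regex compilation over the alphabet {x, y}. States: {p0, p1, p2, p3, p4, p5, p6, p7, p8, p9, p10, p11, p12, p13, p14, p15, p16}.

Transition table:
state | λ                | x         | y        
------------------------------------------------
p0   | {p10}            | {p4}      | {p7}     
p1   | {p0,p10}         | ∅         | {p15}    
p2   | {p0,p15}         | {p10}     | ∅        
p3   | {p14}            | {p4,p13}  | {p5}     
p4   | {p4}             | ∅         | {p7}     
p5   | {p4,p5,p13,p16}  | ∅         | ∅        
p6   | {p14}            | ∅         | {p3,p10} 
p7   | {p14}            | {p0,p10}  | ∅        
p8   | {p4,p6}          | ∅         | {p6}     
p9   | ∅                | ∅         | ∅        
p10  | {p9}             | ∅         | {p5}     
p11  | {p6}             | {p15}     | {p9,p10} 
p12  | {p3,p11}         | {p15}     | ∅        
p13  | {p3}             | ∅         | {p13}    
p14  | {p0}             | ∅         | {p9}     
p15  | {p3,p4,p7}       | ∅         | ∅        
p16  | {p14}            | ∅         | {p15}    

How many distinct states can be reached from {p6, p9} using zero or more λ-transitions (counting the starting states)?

5

Start with {p6, p9}.
From p6 via λ: add p14.
From p14 via λ: add p0.
From p0 via λ: add p10.
λ-closure = {p0, p6, p9, p10, p14}, which has 5 states.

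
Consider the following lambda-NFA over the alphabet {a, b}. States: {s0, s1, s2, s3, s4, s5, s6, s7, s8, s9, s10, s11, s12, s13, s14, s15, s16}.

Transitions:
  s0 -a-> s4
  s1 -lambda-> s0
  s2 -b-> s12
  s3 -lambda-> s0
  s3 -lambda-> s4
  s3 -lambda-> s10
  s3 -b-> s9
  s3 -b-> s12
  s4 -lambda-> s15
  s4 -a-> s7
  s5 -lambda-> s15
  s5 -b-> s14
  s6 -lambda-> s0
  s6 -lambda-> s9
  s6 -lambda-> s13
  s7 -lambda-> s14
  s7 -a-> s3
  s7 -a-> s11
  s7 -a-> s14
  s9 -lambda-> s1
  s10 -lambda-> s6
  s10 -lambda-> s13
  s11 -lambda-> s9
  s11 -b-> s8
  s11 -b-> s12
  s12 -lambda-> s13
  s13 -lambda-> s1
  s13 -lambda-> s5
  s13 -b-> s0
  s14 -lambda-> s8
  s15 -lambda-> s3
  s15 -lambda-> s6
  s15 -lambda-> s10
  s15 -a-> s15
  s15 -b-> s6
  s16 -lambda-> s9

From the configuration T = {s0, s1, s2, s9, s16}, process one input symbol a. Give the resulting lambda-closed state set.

s0 on a → {s4}.
No a-transition from s1, s2, s9, s16.
Union after reading a: {s4}.
Now take the lambda-closure:
From s4 via lambda: add s15.
From s15 via lambda: add s3, s6, s10.
From s3 via lambda: add s0.
From s6 via lambda: add s9, s13.
From s9 via lambda: add s1.
From s13 via lambda: add s5.
No new states can be added; the closed set is {s0, s1, s3, s4, s5, s6, s9, s10, s13, s15}.

{s0, s1, s3, s4, s5, s6, s9, s10, s13, s15}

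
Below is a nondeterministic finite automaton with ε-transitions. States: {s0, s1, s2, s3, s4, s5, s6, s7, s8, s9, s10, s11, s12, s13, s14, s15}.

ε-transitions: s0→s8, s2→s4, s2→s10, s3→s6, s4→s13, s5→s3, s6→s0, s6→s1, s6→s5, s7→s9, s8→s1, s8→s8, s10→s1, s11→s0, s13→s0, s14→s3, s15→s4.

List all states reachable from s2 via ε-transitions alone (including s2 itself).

{s0, s1, s2, s4, s8, s10, s13}

Start with {s2}.
From s2 via ε: add s4, s10.
From s4 via ε: add s13.
From s10 via ε: add s1.
From s13 via ε: add s0.
From s0 via ε: add s8.
No new states can be added; the closed set is {s0, s1, s2, s4, s8, s10, s13}.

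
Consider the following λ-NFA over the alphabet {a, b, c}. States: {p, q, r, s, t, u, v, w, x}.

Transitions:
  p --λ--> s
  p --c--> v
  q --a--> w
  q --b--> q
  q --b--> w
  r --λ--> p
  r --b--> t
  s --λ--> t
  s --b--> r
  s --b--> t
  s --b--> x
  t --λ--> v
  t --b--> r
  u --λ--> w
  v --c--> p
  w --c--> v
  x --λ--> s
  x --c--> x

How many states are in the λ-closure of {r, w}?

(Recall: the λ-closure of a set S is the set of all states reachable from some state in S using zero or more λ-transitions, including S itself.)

6

Start with {r, w}.
From r via λ: add p.
From p via λ: add s.
From s via λ: add t.
From t via λ: add v.
λ-closure = {p, r, s, t, v, w}, which has 6 states.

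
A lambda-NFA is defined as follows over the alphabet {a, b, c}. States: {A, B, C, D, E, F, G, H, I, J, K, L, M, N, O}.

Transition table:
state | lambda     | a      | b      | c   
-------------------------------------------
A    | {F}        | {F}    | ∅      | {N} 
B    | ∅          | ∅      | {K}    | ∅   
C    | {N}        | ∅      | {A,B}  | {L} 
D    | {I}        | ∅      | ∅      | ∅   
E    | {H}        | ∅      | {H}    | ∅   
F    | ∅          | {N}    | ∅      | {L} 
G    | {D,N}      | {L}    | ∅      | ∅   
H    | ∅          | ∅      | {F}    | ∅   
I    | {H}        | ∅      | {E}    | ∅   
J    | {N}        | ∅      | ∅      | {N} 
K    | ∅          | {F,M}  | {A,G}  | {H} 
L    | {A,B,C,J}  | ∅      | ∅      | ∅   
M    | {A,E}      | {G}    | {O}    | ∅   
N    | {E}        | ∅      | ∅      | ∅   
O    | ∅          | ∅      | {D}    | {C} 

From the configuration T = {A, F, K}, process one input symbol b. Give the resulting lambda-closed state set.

{A, D, E, F, G, H, I, N}

K on b → {A, G}.
No b-transition from A, F.
Union after reading b: {A, G}.
Now take the lambda-closure:
From A via lambda: add F.
From G via lambda: add D, N.
From D via lambda: add I.
From N via lambda: add E.
From E via lambda: add H.
No new states can be added; the closed set is {A, D, E, F, G, H, I, N}.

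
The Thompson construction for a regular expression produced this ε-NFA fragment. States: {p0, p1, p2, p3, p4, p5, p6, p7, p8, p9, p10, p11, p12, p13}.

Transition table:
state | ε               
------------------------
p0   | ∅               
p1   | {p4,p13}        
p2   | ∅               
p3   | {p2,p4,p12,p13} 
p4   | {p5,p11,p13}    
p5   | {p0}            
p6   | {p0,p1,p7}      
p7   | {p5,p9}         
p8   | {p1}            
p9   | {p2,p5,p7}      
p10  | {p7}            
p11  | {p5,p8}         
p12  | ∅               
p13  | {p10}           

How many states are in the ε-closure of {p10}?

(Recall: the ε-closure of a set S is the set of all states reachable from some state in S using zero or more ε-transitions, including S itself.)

Start with {p10}.
From p10 via ε: add p7.
From p7 via ε: add p5, p9.
From p5 via ε: add p0.
From p9 via ε: add p2.
ε-closure = {p0, p2, p5, p7, p9, p10}, which has 6 states.

6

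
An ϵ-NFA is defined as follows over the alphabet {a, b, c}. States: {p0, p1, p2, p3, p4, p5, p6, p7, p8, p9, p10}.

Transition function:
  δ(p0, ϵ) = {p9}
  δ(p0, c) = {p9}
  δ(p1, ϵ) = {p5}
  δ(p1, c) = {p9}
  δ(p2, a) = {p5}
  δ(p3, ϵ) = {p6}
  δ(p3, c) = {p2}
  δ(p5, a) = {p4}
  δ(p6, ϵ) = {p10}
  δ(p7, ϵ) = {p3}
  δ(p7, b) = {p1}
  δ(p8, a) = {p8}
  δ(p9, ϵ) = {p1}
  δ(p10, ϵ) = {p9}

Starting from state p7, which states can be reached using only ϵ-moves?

Start with {p7}.
From p7 via ϵ: add p3.
From p3 via ϵ: add p6.
From p6 via ϵ: add p10.
From p10 via ϵ: add p9.
From p9 via ϵ: add p1.
From p1 via ϵ: add p5.
No new states can be added; the closed set is {p1, p3, p5, p6, p7, p9, p10}.

{p1, p3, p5, p6, p7, p9, p10}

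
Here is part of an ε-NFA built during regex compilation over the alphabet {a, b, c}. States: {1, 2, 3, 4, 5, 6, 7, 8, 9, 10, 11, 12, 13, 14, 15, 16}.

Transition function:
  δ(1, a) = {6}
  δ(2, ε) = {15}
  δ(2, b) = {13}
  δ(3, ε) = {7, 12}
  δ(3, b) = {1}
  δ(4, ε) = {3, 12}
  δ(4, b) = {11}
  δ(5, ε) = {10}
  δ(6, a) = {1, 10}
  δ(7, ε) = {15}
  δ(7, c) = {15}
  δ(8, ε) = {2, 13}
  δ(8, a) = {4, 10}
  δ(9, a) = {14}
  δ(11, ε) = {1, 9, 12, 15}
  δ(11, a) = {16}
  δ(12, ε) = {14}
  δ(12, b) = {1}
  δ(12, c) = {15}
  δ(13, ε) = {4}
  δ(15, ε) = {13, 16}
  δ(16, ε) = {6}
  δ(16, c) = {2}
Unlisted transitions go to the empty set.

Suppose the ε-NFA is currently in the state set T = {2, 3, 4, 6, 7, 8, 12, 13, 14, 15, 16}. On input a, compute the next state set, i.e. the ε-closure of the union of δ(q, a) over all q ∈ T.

{1, 3, 4, 6, 7, 10, 12, 13, 14, 15, 16}

6 on a → {1, 10}.
8 on a → {4, 10}.
No a-transition from 2, 3, 4, 7, 12, 13, 14, 15, 16.
Union after reading a: {1, 4, 10}.
Now take the ε-closure:
From 4 via ε: add 3, 12.
From 3 via ε: add 7.
From 12 via ε: add 14.
From 7 via ε: add 15.
From 15 via ε: add 13, 16.
From 16 via ε: add 6.
No new states can be added; the closed set is {1, 3, 4, 6, 7, 10, 12, 13, 14, 15, 16}.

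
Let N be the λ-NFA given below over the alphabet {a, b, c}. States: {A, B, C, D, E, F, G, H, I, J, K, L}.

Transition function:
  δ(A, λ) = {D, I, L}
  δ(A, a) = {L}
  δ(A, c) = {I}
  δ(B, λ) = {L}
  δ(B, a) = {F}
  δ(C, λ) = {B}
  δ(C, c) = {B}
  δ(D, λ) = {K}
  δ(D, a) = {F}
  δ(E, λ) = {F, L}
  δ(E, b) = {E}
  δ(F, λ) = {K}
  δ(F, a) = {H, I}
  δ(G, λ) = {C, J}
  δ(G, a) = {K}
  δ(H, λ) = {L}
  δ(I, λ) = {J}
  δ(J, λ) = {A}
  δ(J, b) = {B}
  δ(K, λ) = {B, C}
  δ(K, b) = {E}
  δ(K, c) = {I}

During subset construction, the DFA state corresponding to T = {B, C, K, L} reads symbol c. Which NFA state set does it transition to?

{A, B, C, D, I, J, K, L}

C on c → {B}.
K on c → {I}.
No c-transition from B, L.
Union after reading c: {B, I}.
Now take the λ-closure:
From B via λ: add L.
From I via λ: add J.
From J via λ: add A.
From A via λ: add D.
From D via λ: add K.
From K via λ: add C.
No new states can be added; the closed set is {A, B, C, D, I, J, K, L}.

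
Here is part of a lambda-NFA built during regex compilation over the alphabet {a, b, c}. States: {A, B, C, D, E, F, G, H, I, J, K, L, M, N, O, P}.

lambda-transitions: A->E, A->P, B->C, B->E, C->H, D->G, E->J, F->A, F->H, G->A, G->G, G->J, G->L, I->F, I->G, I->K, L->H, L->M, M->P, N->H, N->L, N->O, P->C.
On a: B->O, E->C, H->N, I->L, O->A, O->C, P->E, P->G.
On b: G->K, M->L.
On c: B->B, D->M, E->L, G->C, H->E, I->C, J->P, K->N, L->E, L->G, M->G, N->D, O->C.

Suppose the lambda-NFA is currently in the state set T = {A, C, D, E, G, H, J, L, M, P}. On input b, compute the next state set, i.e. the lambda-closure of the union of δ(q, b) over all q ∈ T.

{C, H, K, L, M, P}

G on b → {K}.
M on b → {L}.
No b-transition from A, C, D, E, H, J, L, P.
Union after reading b: {K, L}.
Now take the lambda-closure:
From L via lambda: add H, M.
From M via lambda: add P.
From P via lambda: add C.
No new states can be added; the closed set is {C, H, K, L, M, P}.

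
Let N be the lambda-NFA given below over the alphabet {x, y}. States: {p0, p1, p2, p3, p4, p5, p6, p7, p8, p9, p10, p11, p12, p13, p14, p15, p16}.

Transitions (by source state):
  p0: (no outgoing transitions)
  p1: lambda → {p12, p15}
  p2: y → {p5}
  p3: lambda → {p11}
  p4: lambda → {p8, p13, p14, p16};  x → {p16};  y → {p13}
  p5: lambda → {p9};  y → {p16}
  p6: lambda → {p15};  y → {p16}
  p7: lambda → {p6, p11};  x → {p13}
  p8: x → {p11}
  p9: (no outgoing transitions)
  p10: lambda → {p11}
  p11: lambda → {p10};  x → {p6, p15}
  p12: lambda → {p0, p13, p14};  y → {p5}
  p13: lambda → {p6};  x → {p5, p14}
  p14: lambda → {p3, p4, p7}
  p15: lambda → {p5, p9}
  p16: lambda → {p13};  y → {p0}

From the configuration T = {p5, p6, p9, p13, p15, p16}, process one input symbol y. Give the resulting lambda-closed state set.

{p0, p5, p6, p9, p13, p15, p16}

p5 on y → {p16}.
p6 on y → {p16}.
p16 on y → {p0}.
No y-transition from p9, p13, p15.
Union after reading y: {p0, p16}.
Now take the lambda-closure:
From p16 via lambda: add p13.
From p13 via lambda: add p6.
From p6 via lambda: add p15.
From p15 via lambda: add p5, p9.
No new states can be added; the closed set is {p0, p5, p6, p9, p13, p15, p16}.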